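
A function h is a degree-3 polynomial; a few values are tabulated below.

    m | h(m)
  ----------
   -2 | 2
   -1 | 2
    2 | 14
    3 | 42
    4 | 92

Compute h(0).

0

Write h(m) = am³ + bm² + cm + d; the 5 given values yield a linear system in the 4 coefficients.
Solving, h(m) = m³ + 2m² - m.
Then h(0) = 0.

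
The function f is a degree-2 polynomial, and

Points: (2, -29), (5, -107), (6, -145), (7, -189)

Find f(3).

-49

Write f(x) = ax² + bx + c; the 4 given values yield a linear system in the 3 coefficients.
Solving, f(x) = -3x² - 5x - 7.
Then f(3) = -49.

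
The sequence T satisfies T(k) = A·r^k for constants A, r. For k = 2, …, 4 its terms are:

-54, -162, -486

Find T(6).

-4374

Consecutive ratio: -162/(-54) = 3, and -486/(-162) = 3, so r = 3.
Then A·3^2 = -54 gives A = -6, and T(k) = -6·3^k.
T(6) = -6·3^6 = -4374.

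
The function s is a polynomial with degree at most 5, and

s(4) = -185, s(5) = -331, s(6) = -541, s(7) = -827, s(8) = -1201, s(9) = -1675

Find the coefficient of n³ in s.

-2

First differences: -146, -210, -286, -374, -474. Second differences: -64, -76, -88, -100. Third differences: -12, -12, -12.
Level-3 differences are constant, so s has degree 3.
Fitting a degree-3 polynomial gives s(n) = -2n³ - 2n² - 6n - 1.
The coefficient of n³ is -2.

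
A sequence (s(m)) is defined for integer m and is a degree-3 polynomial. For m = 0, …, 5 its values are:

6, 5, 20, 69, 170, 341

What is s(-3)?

-75

First differences: -1, 15, 49, 101, 171. Second differences: 16, 34, 52, 70. Third differences: 18, 18, 18.
Level-3 differences are constant, so s has degree 3.
Fitting a degree-3 polynomial gives s(m) = 3m³ - m² - 3m + 6.
Then s(-3) = -75.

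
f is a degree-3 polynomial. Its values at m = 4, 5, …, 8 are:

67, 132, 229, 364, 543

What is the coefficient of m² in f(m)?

First differences: 65, 97, 135, 179. Second differences: 32, 38, 44. Third differences: 6, 6.
Level-3 differences are constant, so f has degree 3.
Fitting a degree-3 polynomial gives f(m) = m³ + m² - 5m + 7.
The coefficient of m² is 1.

1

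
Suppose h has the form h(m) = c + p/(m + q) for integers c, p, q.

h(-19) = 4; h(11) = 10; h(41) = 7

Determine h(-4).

-2

(h(m) − c)(m + q) = p for each data point; the three points give a linear system in c and q, then p follows.
Solving: c = 6, q = -1, p = 40, so h(m) = 6 + 40/(m − 1).
Then h(-4) = 6 + 40/(-5) = -2.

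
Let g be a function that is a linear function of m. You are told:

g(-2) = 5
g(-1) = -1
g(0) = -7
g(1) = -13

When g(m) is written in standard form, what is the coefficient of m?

-6

Write g(m) = am + b; the 4 given values yield a linear system in the 2 coefficients.
Solving, g(m) = -6m - 7.
The coefficient of m is -6.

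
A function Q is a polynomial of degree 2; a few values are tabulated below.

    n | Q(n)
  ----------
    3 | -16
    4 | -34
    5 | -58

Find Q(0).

Write Q(n) = an² + bn + c; the 3 given values yield a linear system in the 3 coefficients.
Solving, Q(n) = -3n² + 3n + 2.
Then Q(0) = 2.

2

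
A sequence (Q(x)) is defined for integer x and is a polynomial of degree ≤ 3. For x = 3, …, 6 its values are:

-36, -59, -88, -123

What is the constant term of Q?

First differences: -23, -29, -35. Second differences: -6, -6.
Level-2 differences are constant, so Q has degree 2.
Fitting a degree-2 polynomial gives Q(x) = -3x² - 2x - 3.
The constant term is Q(0) = -3.

-3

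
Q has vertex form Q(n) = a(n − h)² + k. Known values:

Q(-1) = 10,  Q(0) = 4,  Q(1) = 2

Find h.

First differences -6, -2; second difference 4 = 2a, so a = 2.
Expanding, the n-coefficient is −2ah = -4h; matching it to the data gives h = 1, and then k = 2.
So Q(n) = 2(n − 1)² + 2.
Hence h = 1.

1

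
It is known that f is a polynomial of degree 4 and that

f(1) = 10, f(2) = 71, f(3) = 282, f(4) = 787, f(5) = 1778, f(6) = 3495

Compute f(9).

16122

Write f(k) = ak^4 + bk³ + ck² + dk + e; the 6 given values yield a linear system in the 5 coefficients.
Solving, f(k) = 2k^4 + 4k³ + k² + 3.
Then f(9) = 16122.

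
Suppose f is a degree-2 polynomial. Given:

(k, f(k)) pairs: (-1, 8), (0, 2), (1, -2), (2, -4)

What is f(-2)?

Write f(k) = ak² + bk + c; the 4 given values yield a linear system in the 3 coefficients.
Solving, f(k) = k² - 5k + 2.
Then f(-2) = 16.

16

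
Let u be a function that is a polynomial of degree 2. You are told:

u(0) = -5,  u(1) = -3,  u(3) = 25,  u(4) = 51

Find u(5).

Write u(k) = ak² + bk + c; the 4 given values yield a linear system in the 3 coefficients.
Solving, u(k) = 4k² - 2k - 5.
Then u(5) = 85.

85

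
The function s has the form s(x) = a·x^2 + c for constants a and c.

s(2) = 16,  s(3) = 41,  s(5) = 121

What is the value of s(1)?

1

From s(2) = 16 and s(3) = 41: 4a + c = 16 and 9a + c = 41.
Subtracting: 5a = 25, so a = 5; then c = 16 − 5·4 = -4.
So s(x) = 5x² − 4, and s(1) = 1.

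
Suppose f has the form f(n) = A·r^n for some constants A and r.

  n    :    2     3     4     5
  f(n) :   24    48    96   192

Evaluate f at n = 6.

384

Consecutive ratio: 48/24 = 2, and 96/48 = 2, so r = 2.
Then A·2^2 = 24 gives A = 6, and f(n) = 6·2^n.
f(6) = 6·2^6 = 384.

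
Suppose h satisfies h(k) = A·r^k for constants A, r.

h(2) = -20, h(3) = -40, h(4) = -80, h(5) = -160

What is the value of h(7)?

Consecutive ratio: -40/(-20) = 2, and -80/(-40) = 2, so r = 2.
Then A·2^2 = -20 gives A = -5, and h(k) = -5·2^k.
h(7) = -5·2^7 = -640.

-640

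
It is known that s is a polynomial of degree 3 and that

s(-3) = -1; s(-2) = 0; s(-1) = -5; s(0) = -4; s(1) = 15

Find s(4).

Write s(k) = ak³ + bk² + ck + d; the 5 given values yield a linear system in the 4 coefficients.
Solving, s(k) = 2k³ + 9k² + 8k - 4.
Then s(4) = 300.

300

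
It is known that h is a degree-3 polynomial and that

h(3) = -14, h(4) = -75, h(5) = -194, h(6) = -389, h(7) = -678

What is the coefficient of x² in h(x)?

Write h(x) = ax³ + bx² + cx + d; the 5 given values yield a linear system in the 4 coefficients.
Solving, h(x) = -3x³ + 7x² + x + 1.
The coefficient of x² is 7.

7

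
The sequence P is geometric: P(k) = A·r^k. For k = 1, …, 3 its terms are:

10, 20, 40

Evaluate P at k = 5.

Consecutive ratio: 20/10 = 2, and 40/20 = 2, so r = 2.
Then A·2^1 = 10 gives A = 5, and P(k) = 5·2^k.
P(5) = 5·2^5 = 160.

160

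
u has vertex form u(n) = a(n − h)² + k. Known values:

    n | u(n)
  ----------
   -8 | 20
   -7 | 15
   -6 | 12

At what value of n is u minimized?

First differences -5, -3; second difference 2 = 2a, so a = 1.
Expanding, the n-coefficient is −2ah = -2h; matching it to the data gives h = -5, and then k = 11.
So u(n) = 1(n + 5)² + 11.
Hence h = -5.

-5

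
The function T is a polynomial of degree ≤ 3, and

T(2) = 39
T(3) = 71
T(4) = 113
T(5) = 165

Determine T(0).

5

First differences: 32, 42, 52. Second differences: 10, 10.
Level-2 differences are constant, so T has degree 2.
Fitting a degree-2 polynomial gives T(n) = 5n² + 7n + 5.
Then T(0) = 5.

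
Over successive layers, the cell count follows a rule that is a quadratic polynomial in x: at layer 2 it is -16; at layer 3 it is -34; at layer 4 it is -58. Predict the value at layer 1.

-4

Write the value at x as P(x).
Write P(x) = ax² + bx + c; the 3 given values yield a linear system in the 3 coefficients.
Solving, P(x) = -3x² - 3x + 2.
Then P(1) = -4.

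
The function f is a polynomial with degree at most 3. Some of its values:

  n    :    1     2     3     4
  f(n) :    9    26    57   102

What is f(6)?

Write f(n) = an³ + bn² + cn + d; the 4 given values yield a linear system in the 4 coefficients.
Solving, the leading coefficient vanishes, and f(n) = 7n² - 4n + 6.
Then f(6) = 234.

234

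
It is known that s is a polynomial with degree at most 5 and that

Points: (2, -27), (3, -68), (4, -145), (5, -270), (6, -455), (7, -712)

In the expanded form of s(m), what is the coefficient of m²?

First differences: -41, -77, -125, -185, -257. Second differences: -36, -48, -60, -72. Third differences: -12, -12, -12.
Level-3 differences are constant, so s has degree 3.
Fitting a degree-3 polynomial gives s(m) = -2m³ - 3m - 5.
The coefficient of m² is 0.

0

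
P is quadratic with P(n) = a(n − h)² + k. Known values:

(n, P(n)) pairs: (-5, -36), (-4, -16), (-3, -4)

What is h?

First differences 20, 12; second difference -8 = 2a, so a = -4.
Expanding, the n-coefficient is −2ah = 8h; matching it to the data gives h = -2, and then k = 0.
So P(n) = -4(n + 2)² + 0.
Hence h = -2.

-2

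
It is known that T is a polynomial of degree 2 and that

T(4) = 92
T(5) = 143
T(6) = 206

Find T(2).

26

Write T(m) = am² + bm + c; the 3 given values yield a linear system in the 3 coefficients.
Solving, T(m) = 6m² - 3m + 8.
Then T(2) = 26.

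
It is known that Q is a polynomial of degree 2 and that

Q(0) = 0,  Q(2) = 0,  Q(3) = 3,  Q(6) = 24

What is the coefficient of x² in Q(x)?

1

Write Q(x) = ax² + bx + c; the 4 given values yield a linear system in the 3 coefficients.
Solving, Q(x) = x² - 2x.
The coefficient of x² is 1.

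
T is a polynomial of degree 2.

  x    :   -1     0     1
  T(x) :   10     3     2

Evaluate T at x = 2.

Write T(x) = ax² + bx + c; the 3 given values yield a linear system in the 3 coefficients.
Solving, T(x) = 3x² - 4x + 3.
Then T(2) = 7.

7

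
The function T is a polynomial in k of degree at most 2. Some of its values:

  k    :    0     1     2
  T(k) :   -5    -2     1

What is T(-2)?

Write T(k) = ak² + bk + c; the 3 given values yield a linear system in the 3 coefficients.
Solving, the leading coefficient vanishes, and T(k) = 3k - 5.
Then T(-2) = -11.

-11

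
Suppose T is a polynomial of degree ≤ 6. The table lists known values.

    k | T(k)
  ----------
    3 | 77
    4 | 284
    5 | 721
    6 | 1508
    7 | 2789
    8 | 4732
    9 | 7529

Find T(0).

First differences: 207, 437, 787, 1281, 1943, 2797. Second differences: 230, 350, 494, 662, 854. Third differences: 120, 144, 168, 192. Fourth differences: 24, 24, 24.
Level-4 differences are constant, so T has degree 4.
Fitting a degree-4 polynomial gives T(k) = k^4 + 2k³ - 6k² - 4.
Then T(0) = -4.

-4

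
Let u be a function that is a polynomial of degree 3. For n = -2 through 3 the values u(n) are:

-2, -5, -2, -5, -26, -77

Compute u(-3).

First differences: -3, 3, -3, -21, -51. Second differences: 6, -6, -18, -30. Third differences: -12, -12, -12.
Level-3 differences are constant, so u has degree 3.
Fitting a degree-3 polynomial gives u(n) = -2n³ - 3n² + 2n - 2.
Then u(-3) = 19.

19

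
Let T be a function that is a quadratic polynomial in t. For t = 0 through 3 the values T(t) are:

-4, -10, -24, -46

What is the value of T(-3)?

First differences: -6, -14, -22. Second differences: -8, -8.
Level-2 differences are constant, so T has degree 2.
Fitting a degree-2 polynomial gives T(t) = -4t² - 2t - 4.
Then T(-3) = -34.

-34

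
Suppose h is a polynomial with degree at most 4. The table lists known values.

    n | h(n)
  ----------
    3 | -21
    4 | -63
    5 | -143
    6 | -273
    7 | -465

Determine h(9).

-1083

First differences: -42, -80, -130, -192. Second differences: -38, -50, -62. Third differences: -12, -12.
Level-3 differences are constant, so h has degree 3.
Fitting a degree-3 polynomial gives h(n) = -2n³ + 5n² - 3n - 3.
Then h(9) = -1083.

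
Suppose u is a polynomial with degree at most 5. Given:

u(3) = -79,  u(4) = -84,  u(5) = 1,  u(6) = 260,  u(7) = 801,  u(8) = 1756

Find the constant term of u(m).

-4

Write u(m) = am^5 + bm^4 + cm³ + dm² + em + p; the 6 given values yield a linear system in the 6 coefficients.
Solving, the leading coefficient vanishes, and u(m) = m^4 - 4m³ - 4m² - 4m - 4.
The constant term is u(0) = -4.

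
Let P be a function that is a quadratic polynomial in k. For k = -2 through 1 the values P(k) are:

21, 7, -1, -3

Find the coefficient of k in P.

Write P(k) = ak² + bk + c; the 4 given values yield a linear system in the 3 coefficients.
Solving, P(k) = 3k² - 5k - 1.
The coefficient of k is -5.

-5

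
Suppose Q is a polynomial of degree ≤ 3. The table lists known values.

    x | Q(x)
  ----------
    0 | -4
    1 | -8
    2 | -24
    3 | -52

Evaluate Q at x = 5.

-144

Write Q(x) = ax³ + bx² + cx + d; the 4 given values yield a linear system in the 4 coefficients.
Solving, the leading coefficient vanishes, and Q(x) = -6x² + 2x - 4.
Then Q(5) = -144.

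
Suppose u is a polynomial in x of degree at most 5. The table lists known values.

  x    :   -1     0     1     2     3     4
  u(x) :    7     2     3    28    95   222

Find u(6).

Write u(x) = ax^5 + bx^4 + cx³ + dx² + ex + p; the 6 given values yield a linear system in the 6 coefficients.
Solving, the top 2 coefficients vanish, and u(x) = 3x³ + 3x² - 5x + 2.
Then u(6) = 728.

728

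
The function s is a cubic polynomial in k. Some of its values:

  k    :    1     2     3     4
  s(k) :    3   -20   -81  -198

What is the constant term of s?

6

Write s(k) = ak³ + bk² + ck + d; the 4 given values yield a linear system in the 4 coefficients.
Solving, s(k) = -3k³ - k² + k + 6.
The constant term is s(0) = 6.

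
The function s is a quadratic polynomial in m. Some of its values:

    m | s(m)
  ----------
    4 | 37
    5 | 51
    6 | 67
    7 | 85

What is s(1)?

7

Write s(m) = am² + bm + c; the 4 given values yield a linear system in the 3 coefficients.
Solving, s(m) = m² + 5m + 1.
Then s(1) = 7.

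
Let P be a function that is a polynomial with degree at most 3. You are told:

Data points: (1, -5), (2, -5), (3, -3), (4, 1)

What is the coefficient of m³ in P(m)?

0

First differences: 0, 2, 4. Second differences: 2, 2.
Level-2 differences are constant, so P has degree 2.
Fitting a degree-2 polynomial gives P(m) = m² - 3m - 3.
The coefficient of m³ is 0.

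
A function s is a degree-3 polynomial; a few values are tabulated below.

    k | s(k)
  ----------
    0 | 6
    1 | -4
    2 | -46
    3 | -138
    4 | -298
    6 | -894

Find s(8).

-1978

Write s(k) = ak³ + bk² + ck + d; the 6 given values yield a linear system in the 4 coefficients.
Solving, s(k) = -3k³ - 7k² + 6.
Then s(8) = -1978.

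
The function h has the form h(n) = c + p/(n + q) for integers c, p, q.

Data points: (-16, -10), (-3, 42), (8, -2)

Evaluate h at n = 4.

(h(n) − c)(n + q) = p for each data point; the three points give a linear system in c and q, then p follows.
Solving: c = -6, q = 4, p = 48, so h(n) = -6 + 48/(n + 4).
Then h(4) = -6 + 48/8 = 0.

0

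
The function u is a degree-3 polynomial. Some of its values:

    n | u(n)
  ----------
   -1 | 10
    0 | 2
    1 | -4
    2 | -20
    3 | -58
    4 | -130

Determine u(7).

Write u(n) = an³ + bn² + cn + d; the 6 given values yield a linear system in the 4 coefficients.
Solving, u(n) = -2n³ + n² - 5n + 2.
Then u(7) = -670.

-670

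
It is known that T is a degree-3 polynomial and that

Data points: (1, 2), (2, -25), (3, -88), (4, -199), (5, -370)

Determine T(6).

-613

First differences: -27, -63, -111, -171. Second differences: -36, -48, -60. Third differences: -12, -12.
Level-3 differences are constant, so T has degree 3.
Fitting a degree-3 polynomial gives T(k) = -2k³ - 6k² + 5k + 5.
Then T(6) = -613.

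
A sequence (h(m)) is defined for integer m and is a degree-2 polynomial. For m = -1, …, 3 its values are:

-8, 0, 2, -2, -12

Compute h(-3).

First differences: 8, 2, -4, -10. Second differences: -6, -6, -6.
Level-2 differences are constant, so h has degree 2.
Fitting a degree-2 polynomial gives h(m) = -3m² + 5m.
Then h(-3) = -42.

-42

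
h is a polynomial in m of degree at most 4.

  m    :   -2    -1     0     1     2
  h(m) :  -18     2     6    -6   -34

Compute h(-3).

-54

First differences: 20, 4, -12, -28. Second differences: -16, -16, -16.
Level-2 differences are constant, so h has degree 2.
Fitting a degree-2 polynomial gives h(m) = -8m² - 4m + 6.
Then h(-3) = -54.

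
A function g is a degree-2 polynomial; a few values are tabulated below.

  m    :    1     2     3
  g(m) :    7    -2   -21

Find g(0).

Write g(m) = am² + bm + c; the 3 given values yield a linear system in the 3 coefficients.
Solving, g(m) = -5m² + 6m + 6.
Then g(0) = 6.

6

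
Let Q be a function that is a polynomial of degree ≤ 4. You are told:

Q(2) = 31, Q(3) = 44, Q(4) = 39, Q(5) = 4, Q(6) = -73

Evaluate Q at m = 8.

Write Q(m) = am^4 + bm³ + cm² + dm + e; the 5 given values yield a linear system in the 5 coefficients.
Solving, the leading coefficient vanishes, and Q(m) = -2m³ + 9m² + 6m - 1.
Then Q(8) = -401.

-401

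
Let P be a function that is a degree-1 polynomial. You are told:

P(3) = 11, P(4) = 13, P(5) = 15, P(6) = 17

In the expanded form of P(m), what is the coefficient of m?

2

First differences: 2, 2, 2.
Level-1 differences are constant, so P has degree 1.
Fitting a degree-1 polynomial gives P(m) = 2m + 5.
The coefficient of m is 2.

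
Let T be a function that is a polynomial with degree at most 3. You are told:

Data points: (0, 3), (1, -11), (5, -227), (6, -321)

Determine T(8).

Write T(m) = am³ + bm² + cm + d; the 4 given values yield a linear system in the 4 coefficients.
Solving, the leading coefficient vanishes, and T(m) = -8m² - 6m + 3.
Then T(8) = -557.

-557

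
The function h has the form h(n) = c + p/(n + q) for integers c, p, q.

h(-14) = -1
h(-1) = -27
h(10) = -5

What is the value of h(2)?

-9

(h(n) − c)(n + q) = p for each data point; the three points give a linear system in c and q, then p follows.
Solving: c = -3, q = 2, p = -24, so h(n) = -3 − 24/(n + 2).
Then h(2) = -3 − 24/4 = -9.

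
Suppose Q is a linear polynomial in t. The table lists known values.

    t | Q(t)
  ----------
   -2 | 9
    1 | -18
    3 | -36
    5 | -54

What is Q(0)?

-9

Write Q(t) = at + b; the 4 given values yield a linear system in the 2 coefficients.
Solving, Q(t) = -9t - 9.
The constant term is Q(0) = -9.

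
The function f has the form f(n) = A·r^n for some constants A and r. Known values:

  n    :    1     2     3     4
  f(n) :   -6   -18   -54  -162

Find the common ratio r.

Consecutive ratio: -18/(-6) = 3, and -54/(-18) = 3, so r = 3.
Then A·3^1 = -6 gives A = -2, and f(n) = -2·3^n.

3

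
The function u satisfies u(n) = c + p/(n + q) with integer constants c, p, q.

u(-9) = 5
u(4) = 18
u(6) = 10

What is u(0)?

2

(u(n) − c)(n + q) = p for each data point; the three points give a linear system in c and q, then p follows.
Solving: c = 6, q = -3, p = 12, so u(n) = 6 + 12/(n − 3).
Then u(0) = 6 + 12/(-3) = 2.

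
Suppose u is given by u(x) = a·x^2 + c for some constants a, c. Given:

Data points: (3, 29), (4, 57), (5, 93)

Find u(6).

From u(3) = 29 and u(4) = 57: 9a + c = 29 and 16a + c = 57.
Subtracting: 7a = 28, so a = 4; then c = 29 − 4·9 = -7.
So u(x) = 4x² − 7, and u(6) = 137.

137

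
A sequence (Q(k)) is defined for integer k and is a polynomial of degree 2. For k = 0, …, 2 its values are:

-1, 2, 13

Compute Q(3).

32

Write Q(k) = ak² + bk + c; the 3 given values yield a linear system in the 3 coefficients.
Solving, Q(k) = 4k² - k - 1.
Then Q(3) = 32.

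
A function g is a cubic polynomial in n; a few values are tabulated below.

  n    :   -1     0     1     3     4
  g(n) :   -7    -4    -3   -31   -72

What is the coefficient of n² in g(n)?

Write g(n) = an³ + bn² + cn + d; the 5 given values yield a linear system in the 4 coefficients.
Solving, g(n) = -n³ - n² + 3n - 4.
The coefficient of n² is -1.

-1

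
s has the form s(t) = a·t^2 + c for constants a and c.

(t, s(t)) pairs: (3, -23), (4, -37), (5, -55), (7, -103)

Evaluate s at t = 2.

From s(3) = -23 and s(4) = -37: 9a + c = -23 and 16a + c = -37.
Subtracting: 7a = -14, so a = -2; then c = -23 − (-2)·9 = -5.
So s(t) = -2t² − 5, and s(2) = -13.

-13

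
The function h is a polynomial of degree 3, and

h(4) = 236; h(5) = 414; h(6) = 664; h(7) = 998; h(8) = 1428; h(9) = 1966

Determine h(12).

Write h(n) = an³ + bn² + cn + d; the 6 given values yield a linear system in the 4 coefficients.
Solving, h(n) = 2n³ + 6n² + 2n + 4.
Then h(12) = 4348.

4348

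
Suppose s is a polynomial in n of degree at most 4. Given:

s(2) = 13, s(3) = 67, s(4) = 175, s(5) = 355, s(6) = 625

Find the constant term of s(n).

-5

First differences: 54, 108, 180, 270. Second differences: 54, 72, 90. Third differences: 18, 18.
Level-3 differences are constant, so s has degree 3.
Fitting a degree-3 polynomial gives s(n) = 3n³ - 3n - 5.
The constant term is s(0) = -5.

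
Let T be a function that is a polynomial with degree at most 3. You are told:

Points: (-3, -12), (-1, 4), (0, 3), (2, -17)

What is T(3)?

-36

Write T(k) = ak³ + bk² + ck + d; the 4 given values yield a linear system in the 4 coefficients.
Solving, the leading coefficient vanishes, and T(k) = -3k² - 4k + 3.
Then T(3) = -36.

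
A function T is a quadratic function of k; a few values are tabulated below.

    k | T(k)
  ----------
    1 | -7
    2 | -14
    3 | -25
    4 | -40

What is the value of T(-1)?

Write T(k) = ak² + bk + c; the 4 given values yield a linear system in the 3 coefficients.
Solving, T(k) = -2k² - k - 4.
Then T(-1) = -5.

-5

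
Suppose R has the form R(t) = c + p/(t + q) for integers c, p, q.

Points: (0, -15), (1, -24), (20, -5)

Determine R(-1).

-12

(R(t) − c)(t + q) = p for each data point; the three points give a linear system in c and q, then p follows.
Solving: c = -6, q = -2, p = 18, so R(t) = -6 + 18/(t − 2).
Then R(-1) = -6 + 18/(-3) = -12.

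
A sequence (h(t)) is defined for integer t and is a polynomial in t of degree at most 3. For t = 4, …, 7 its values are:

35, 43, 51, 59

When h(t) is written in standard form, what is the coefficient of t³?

0

First differences: 8, 8, 8.
Level-1 differences are constant, so h has degree 1.
Fitting a degree-1 polynomial gives h(t) = 8t + 3.
The coefficient of t³ is 0.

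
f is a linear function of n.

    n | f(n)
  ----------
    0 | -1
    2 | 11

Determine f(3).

Write f(n) = an + b; the 2 given values yield a linear system in the 2 coefficients.
Solving, f(n) = 6n - 1.
Then f(3) = 17.

17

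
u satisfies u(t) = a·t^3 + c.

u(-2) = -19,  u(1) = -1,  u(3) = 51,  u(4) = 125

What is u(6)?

From u(-2) = -19 and u(1) = -1: -8a + c = -19 and 1a + c = -1.
Subtracting: 9a = 18, so a = 2; then c = -19 − 2·(-8) = -3.
So u(t) = 2t³ − 3, and u(6) = 429.

429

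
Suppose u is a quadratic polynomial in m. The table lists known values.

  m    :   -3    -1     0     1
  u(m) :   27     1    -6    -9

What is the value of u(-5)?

69

Write u(m) = am² + bm + c; the 4 given values yield a linear system in the 3 coefficients.
Solving, u(m) = 2m² - 5m - 6.
Then u(-5) = 69.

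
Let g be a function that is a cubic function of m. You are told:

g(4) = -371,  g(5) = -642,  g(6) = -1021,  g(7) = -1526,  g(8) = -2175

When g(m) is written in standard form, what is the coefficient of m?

First differences: -271, -379, -505, -649. Second differences: -108, -126, -144. Third differences: -18, -18.
Level-3 differences are constant, so g has degree 3.
Fitting a degree-3 polynomial gives g(m) = -3m³ - 9m² - 7m - 7.
The coefficient of m is -7.

-7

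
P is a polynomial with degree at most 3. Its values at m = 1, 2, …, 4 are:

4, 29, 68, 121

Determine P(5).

188

First differences: 25, 39, 53. Second differences: 14, 14.
Level-2 differences are constant, so P has degree 2.
Extending the table by one column gives the next first difference 67, so P(5) = 121 + 67 = 188.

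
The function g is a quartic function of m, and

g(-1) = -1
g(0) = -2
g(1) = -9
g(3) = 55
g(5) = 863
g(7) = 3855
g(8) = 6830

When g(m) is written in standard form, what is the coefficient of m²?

Write g(m) = am^4 + bm³ + cm² + dm + e; the 7 given values yield a linear system in the 5 coefficients.
Solving, g(m) = 2m^4 - 2m³ - 5m² - 2m - 2.
The coefficient of m² is -5.

-5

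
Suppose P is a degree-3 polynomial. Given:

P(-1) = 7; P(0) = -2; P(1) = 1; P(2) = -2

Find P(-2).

Write P(x) = ax³ + bx² + cx + d; the 4 given values yield a linear system in the 4 coefficients.
Solving, P(x) = -3x³ + 6x² - 2.
Then P(-2) = 46.

46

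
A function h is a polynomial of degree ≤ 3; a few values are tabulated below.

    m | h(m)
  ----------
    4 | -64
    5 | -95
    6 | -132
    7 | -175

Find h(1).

-7

Write h(m) = am³ + bm² + cm + d; the 4 given values yield a linear system in the 4 coefficients.
Solving, the leading coefficient vanishes, and h(m) = -3m² - 4m.
Then h(1) = -7.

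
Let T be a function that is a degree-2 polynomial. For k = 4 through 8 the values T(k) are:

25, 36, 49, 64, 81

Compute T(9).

Write T(k) = ak² + bk + c; the 5 given values yield a linear system in the 3 coefficients.
Solving, T(k) = k² + 2k + 1.
Then T(9) = 100.

100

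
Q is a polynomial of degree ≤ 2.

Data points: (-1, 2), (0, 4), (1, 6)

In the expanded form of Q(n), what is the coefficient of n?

Write Q(n) = an² + bn + c; the 3 given values yield a linear system in the 3 coefficients.
Solving, the leading coefficient vanishes, and Q(n) = 2n + 4.
The coefficient of n is 2.

2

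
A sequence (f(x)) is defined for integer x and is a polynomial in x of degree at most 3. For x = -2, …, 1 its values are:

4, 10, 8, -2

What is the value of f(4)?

First differences: 6, -2, -10. Second differences: -8, -8.
Level-2 differences are constant, so f has degree 2.
Fitting a degree-2 polynomial gives f(x) = -4x² - 6x + 8.
Then f(4) = -80.

-80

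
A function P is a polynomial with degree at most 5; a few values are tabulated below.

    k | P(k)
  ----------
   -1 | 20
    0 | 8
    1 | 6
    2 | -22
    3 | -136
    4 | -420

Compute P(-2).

54

First differences: -12, -2, -28, -114, -284. Second differences: 10, -26, -86, -170. Third differences: -36, -60, -84. Fourth differences: -24, -24.
Level-4 differences are constant, so P has degree 4.
Fitting a degree-4 polynomial gives P(k) = -k^4 - 4k³ + 6k² - 3k + 8.
Then P(-2) = 54.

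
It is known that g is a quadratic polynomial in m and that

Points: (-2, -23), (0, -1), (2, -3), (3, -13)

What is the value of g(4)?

-29

Write g(m) = am² + bm + c; the 4 given values yield a linear system in the 3 coefficients.
Solving, g(m) = -3m² + 5m - 1.
Then g(4) = -29.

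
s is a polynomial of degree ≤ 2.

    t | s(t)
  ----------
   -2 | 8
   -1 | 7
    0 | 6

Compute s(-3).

First differences: -1, -1.
Level-1 differences are constant, so s has degree 1.
Fitting a degree-1 polynomial gives s(t) = -t + 6.
Then s(-3) = 9.

9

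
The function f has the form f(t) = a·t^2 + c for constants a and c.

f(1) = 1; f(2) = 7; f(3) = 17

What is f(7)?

97

From f(1) = 1 and f(2) = 7: 1a + c = 1 and 4a + c = 7.
Subtracting: 3a = 6, so a = 2; then c = 1 − 2·1 = -1.
So f(t) = 2t² − 1, and f(7) = 97.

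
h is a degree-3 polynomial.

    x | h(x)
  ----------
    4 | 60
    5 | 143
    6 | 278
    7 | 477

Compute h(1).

Write h(x) = ax³ + bx² + cx + d; the 4 given values yield a linear system in the 4 coefficients.
Solving, h(x) = 2x³ - 4x² - 3x + 8.
Then h(1) = 3.

3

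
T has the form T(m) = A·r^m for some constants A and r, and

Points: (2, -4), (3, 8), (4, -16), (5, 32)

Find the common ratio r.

-2

Consecutive ratio: 8/(-4) = -2, and -16/8 = -2, so r = -2.
Then A·(-2)^2 = -4 gives A = -1, and T(m) = -1·(-2)^m.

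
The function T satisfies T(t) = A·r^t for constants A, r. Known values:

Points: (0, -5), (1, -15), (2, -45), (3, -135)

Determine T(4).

Consecutive ratio: -15/(-5) = 3, and -45/(-15) = 3, so r = 3.
Then A·3^0 = -5 gives A = -5, and T(t) = -5·3^t.
T(4) = -5·3^4 = -405.

-405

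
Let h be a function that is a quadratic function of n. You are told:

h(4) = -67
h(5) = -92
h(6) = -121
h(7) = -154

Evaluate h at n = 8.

Write h(n) = an² + bn + c; the 4 given values yield a linear system in the 3 coefficients.
Solving, h(n) = -2n² - 7n - 7.
Then h(8) = -191.

-191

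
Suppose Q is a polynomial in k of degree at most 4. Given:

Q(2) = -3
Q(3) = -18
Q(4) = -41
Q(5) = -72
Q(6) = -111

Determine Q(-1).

First differences: -15, -23, -31, -39. Second differences: -8, -8, -8.
Level-2 differences are constant, so Q has degree 2.
Fitting a degree-2 polynomial gives Q(k) = -4k² + 5k + 3.
Then Q(-1) = -6.

-6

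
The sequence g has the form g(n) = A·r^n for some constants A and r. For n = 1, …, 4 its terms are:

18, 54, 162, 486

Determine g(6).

Consecutive ratio: 54/18 = 3, and 162/54 = 3, so r = 3.
Then A·3^1 = 18 gives A = 6, and g(n) = 6·3^n.
g(6) = 6·3^6 = 4374.

4374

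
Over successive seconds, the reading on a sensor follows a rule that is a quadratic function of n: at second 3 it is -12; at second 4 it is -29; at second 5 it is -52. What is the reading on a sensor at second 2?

-1

Write the value at n as Q(n).
Write Q(n) = an² + bn + c; the 3 given values yield a linear system in the 3 coefficients.
Solving, Q(n) = -3n² + 4n + 3.
Then Q(2) = -1.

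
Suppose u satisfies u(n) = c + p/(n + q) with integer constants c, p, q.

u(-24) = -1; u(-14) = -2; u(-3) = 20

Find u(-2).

(u(n) − c)(n + q) = p for each data point; the three points give a linear system in c and q, then p follows.
Solving: c = 0, q = 4, p = 20, so u(n) = 20/(n + 4).
Then u(-2) = 0 + 20/2 = 10.

10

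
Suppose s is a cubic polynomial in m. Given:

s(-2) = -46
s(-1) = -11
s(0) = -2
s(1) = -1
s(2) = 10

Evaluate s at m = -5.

-487

First differences: 35, 9, 1, 11. Second differences: -26, -8, 10. Third differences: 18, 18.
Level-3 differences are constant, so s has degree 3.
Fitting a degree-3 polynomial gives s(m) = 3m³ - 4m² + 2m - 2.
Then s(-5) = -487.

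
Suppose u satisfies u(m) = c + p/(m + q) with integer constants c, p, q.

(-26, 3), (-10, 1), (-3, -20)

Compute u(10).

6

(u(m) − c)(m + q) = p for each data point; the three points give a linear system in c and q, then p follows.
Solving: c = 4, q = 2, p = 24, so u(m) = 4 + 24/(m + 2).
Then u(10) = 4 + 24/12 = 6.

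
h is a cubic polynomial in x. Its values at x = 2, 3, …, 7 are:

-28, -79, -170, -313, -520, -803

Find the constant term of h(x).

Write h(x) = ax³ + bx² + cx + d; the 6 given values yield a linear system in the 4 coefficients.
Solving, h(x) = -2x³ - 2x² - 3x + 2.
The constant term is h(0) = 2.

2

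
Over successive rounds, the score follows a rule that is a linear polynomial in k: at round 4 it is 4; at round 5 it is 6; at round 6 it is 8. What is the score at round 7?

10

Write the value at k as f(k).
First differences: 2, 2.
Level-1 differences are constant, so f has degree 1.
Fitting a degree-1 polynomial gives f(k) = 2k - 4.
Then f(7) = 10.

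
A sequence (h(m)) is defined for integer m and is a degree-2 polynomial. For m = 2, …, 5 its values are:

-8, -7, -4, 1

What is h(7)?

17

First differences: 1, 3, 5. Second differences: 2, 2.
Level-2 differences are constant, so h has degree 2.
Fitting a degree-2 polynomial gives h(m) = m² - 4m - 4.
Then h(7) = 17.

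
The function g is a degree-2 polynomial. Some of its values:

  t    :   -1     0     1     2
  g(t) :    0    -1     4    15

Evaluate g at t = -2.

First differences: -1, 5, 11. Second differences: 6, 6.
Level-2 differences are constant, so g has degree 2.
Fitting a degree-2 polynomial gives g(t) = 3t² + 2t - 1.
Then g(-2) = 7.

7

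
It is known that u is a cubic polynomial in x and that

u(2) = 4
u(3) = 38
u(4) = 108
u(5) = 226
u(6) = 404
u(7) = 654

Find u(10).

First differences: 34, 70, 118, 178, 250. Second differences: 36, 48, 60, 72. Third differences: 12, 12, 12.
Level-3 differences are constant, so u has degree 3.
Fitting a degree-3 polynomial gives u(x) = 2x³ - 4x - 4.
Then u(10) = 1956.

1956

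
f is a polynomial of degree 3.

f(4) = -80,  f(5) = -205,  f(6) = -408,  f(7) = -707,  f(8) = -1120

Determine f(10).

-2360

Write f(x) = ax³ + bx² + cx + d; the 5 given values yield a linear system in the 4 coefficients.
Solving, f(x) = -3x³ + 6x² + 4x.
Then f(10) = -2360.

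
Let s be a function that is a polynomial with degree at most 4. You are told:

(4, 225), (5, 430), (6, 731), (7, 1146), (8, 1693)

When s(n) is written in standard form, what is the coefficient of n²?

3

Write s(n) = an^4 + bn³ + cn² + dn + e; the 5 given values yield a linear system in the 5 coefficients.
Solving, the leading coefficient vanishes, and s(n) = 3n³ + 3n² - 5n + 5.
The coefficient of n² is 3.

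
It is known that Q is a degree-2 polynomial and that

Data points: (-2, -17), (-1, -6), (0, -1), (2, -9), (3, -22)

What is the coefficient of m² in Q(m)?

-3

Write Q(m) = am² + bm + c; the 5 given values yield a linear system in the 3 coefficients.
Solving, Q(m) = -3m² + 2m - 1.
The coefficient of m² is -3.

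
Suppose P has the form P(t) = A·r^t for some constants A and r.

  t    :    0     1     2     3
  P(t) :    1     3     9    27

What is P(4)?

81

Consecutive ratio: 3/1 = 3, and 9/3 = 3, so r = 3.
Then A·3^0 = 1 gives A = 1, and P(t) = 1·3^t.
P(4) = 1·3^4 = 81.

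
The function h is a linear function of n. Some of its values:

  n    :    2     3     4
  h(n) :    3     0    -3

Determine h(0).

9

Write h(n) = an + b; the 3 given values yield a linear system in the 2 coefficients.
Solving, h(n) = -3n + 9.
Then h(0) = 9.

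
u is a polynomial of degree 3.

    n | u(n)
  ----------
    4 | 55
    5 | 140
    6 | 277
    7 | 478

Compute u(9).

1120

Write u(n) = an³ + bn² + cn + d; the 4 given values yield a linear system in the 4 coefficients.
Solving, u(n) = 2n³ - 4n² - n - 5.
Then u(9) = 1120.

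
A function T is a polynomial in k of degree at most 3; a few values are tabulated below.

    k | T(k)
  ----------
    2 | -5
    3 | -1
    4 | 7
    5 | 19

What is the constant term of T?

-1

Write T(k) = ak³ + bk² + ck + d; the 4 given values yield a linear system in the 4 coefficients.
Solving, the leading coefficient vanishes, and T(k) = 2k² - 6k - 1.
The constant term is T(0) = -1.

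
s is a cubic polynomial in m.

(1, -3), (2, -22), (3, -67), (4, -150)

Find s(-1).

5

Write s(m) = am³ + bm² + cm + d; the 4 given values yield a linear system in the 4 coefficients.
Solving, s(m) = -2m³ - m² - 2m + 2.
Then s(-1) = 5.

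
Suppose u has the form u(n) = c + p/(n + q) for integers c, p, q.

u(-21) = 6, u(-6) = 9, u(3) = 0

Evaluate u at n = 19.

4

(u(n) − c)(n + q) = p for each data point; the three points give a linear system in c and q, then p follows.
Solving: c = 5, q = 1, p = -20, so u(n) = 5 − 20/(n + 1).
Then u(19) = 5 − 20/20 = 4.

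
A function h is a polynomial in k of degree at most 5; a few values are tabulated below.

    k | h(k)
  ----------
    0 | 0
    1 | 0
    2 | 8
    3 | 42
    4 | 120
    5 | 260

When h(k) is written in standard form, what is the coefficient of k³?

3

First differences: 0, 8, 34, 78, 140. Second differences: 8, 26, 44, 62. Third differences: 18, 18, 18.
Level-3 differences are constant, so h has degree 3.
Fitting a degree-3 polynomial gives h(k) = 3k³ - 5k² + 2k.
The coefficient of k³ is 3.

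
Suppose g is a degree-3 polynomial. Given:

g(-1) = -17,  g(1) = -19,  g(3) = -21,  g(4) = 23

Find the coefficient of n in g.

-4

Write g(n) = an³ + bn² + cn + d; the 4 given values yield a linear system in the 4 coefficients.
Solving, g(n) = 3n³ - 9n² - 4n - 9.
The coefficient of n is -4.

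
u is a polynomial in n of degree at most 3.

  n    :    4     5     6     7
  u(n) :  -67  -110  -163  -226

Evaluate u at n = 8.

Write u(n) = an³ + bn² + cn + d; the 4 given values yield a linear system in the 4 coefficients.
Solving, the leading coefficient vanishes, and u(n) = -5n² + 2n + 5.
Then u(8) = -299.

-299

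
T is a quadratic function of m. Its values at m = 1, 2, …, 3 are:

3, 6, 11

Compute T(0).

2

Write T(m) = am² + bm + c; the 3 given values yield a linear system in the 3 coefficients.
Solving, T(m) = m² + 2.
Then T(0) = 2.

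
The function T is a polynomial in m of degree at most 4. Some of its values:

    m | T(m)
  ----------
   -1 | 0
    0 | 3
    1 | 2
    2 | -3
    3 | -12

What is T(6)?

-63

First differences: 3, -1, -5, -9. Second differences: -4, -4, -4.
Level-2 differences are constant, so T has degree 2.
Fitting a degree-2 polynomial gives T(m) = -2m² + m + 3.
Then T(6) = -63.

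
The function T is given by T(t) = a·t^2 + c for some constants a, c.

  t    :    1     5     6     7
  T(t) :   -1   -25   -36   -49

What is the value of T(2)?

From T(1) = -1 and T(5) = -25: 1a + c = -1 and 25a + c = -25.
Subtracting: 24a = -24, so a = -1; then c = -1 − (-1)·1 = 0.
So T(t) = -1t² + 0, and T(2) = -4.

-4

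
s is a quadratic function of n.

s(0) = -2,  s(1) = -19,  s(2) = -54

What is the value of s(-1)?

-3

Write s(n) = an² + bn + c; the 3 given values yield a linear system in the 3 coefficients.
Solving, s(n) = -9n² - 8n - 2.
Then s(-1) = -3.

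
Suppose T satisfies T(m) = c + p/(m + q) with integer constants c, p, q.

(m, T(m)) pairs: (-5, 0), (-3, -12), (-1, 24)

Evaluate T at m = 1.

(T(m) − c)(m + q) = p for each data point; the three points give a linear system in c and q, then p follows.
Solving: c = 6, q = 2, p = 18, so T(m) = 6 + 18/(m + 2).
Then T(1) = 6 + 18/3 = 12.

12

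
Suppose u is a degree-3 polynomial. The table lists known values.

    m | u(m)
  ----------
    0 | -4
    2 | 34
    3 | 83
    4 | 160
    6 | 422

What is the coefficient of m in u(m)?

Write u(m) = am³ + bm² + cm + d; the 5 given values yield a linear system in the 4 coefficients.
Solving, u(m) = m³ + 5m² + 5m - 4.
The coefficient of m is 5.

5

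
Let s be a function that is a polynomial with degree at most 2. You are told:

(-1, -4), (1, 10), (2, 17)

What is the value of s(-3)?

Write s(n) = an² + bn + c; the 3 given values yield a linear system in the 3 coefficients.
Solving, the leading coefficient vanishes, and s(n) = 7n + 3.
Then s(-3) = -18.

-18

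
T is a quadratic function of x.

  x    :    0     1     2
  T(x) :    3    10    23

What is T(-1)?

2

Write T(x) = ax² + bx + c; the 3 given values yield a linear system in the 3 coefficients.
Solving, T(x) = 3x² + 4x + 3.
Then T(-1) = 2.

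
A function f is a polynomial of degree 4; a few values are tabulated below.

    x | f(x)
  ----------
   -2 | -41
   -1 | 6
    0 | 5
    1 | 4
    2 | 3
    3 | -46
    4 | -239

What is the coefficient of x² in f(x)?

2

Write f(x) = ax^4 + bx³ + cx² + dx + e; the 7 given values yield a linear system in the 5 coefficients.
Solving, f(x) = -2x^4 + 4x³ + 2x² - 5x + 5.
The coefficient of x² is 2.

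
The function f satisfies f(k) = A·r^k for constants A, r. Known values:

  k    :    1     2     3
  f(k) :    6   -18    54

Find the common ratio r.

Consecutive ratio: -18/6 = -3, and 54/(-18) = -3, so r = -3.
Then A·(-3)^1 = 6 gives A = -2, and f(k) = -2·(-3)^k.

-3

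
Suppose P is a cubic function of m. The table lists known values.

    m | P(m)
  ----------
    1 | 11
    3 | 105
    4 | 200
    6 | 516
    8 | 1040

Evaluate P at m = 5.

Write P(m) = am³ + bm² + cm + d; the 5 given values yield a linear system in the 4 coefficients.
Solving, P(m) = m³ + 8m² + 2m.
Then P(5) = 335.

335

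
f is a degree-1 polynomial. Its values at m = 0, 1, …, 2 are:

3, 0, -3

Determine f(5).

First differences: -3, -3.
Level-1 differences are constant, so f has degree 1.
Fitting a degree-1 polynomial gives f(m) = -3m + 3.
Then f(5) = -12.

-12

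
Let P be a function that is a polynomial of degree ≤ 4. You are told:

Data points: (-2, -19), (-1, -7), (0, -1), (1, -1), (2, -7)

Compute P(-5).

First differences: 12, 6, 0, -6. Second differences: -6, -6, -6.
Level-2 differences are constant, so P has degree 2.
Fitting a degree-2 polynomial gives P(n) = -3n² + 3n - 1.
Then P(-5) = -91.

-91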